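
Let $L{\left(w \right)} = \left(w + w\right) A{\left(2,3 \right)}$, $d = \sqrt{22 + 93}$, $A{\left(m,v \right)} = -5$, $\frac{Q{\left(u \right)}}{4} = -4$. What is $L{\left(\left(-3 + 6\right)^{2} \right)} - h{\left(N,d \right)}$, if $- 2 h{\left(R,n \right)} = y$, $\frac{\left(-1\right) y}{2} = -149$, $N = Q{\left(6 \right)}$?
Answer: $59$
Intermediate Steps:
$Q{\left(u \right)} = -16$ ($Q{\left(u \right)} = 4 \left(-4\right) = -16$)
$N = -16$
$y = 298$ ($y = \left(-2\right) \left(-149\right) = 298$)
$d = \sqrt{115} \approx 10.724$
$h{\left(R,n \right)} = -149$ ($h{\left(R,n \right)} = \left(- \frac{1}{2}\right) 298 = -149$)
$L{\left(w \right)} = - 10 w$ ($L{\left(w \right)} = \left(w + w\right) \left(-5\right) = 2 w \left(-5\right) = - 10 w$)
$L{\left(\left(-3 + 6\right)^{2} \right)} - h{\left(N,d \right)} = - 10 \left(-3 + 6\right)^{2} - -149 = - 10 \cdot 3^{2} + 149 = \left(-10\right) 9 + 149 = -90 + 149 = 59$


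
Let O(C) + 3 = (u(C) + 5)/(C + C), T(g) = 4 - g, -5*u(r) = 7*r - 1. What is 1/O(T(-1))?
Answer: -50/159 ≈ -0.31447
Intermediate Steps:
u(r) = ⅕ - 7*r/5 (u(r) = -(7*r - 1)/5 = -(-1 + 7*r)/5 = ⅕ - 7*r/5)
O(C) = -3 + (26/5 - 7*C/5)/(2*C) (O(C) = -3 + ((⅕ - 7*C/5) + 5)/(C + C) = -3 + (26/5 - 7*C/5)/((2*C)) = -3 + (26/5 - 7*C/5)*(1/(2*C)) = -3 + (26/5 - 7*C/5)/(2*C))
1/O(T(-1)) = 1/((26 - 37*(4 - 1*(-1)))/(10*(4 - 1*(-1)))) = 1/((26 - 37*(4 + 1))/(10*(4 + 1))) = 1/((⅒)*(26 - 37*5)/5) = 1/((⅒)*(⅕)*(26 - 185)) = 1/((⅒)*(⅕)*(-159)) = 1/(-159/50) = -50/159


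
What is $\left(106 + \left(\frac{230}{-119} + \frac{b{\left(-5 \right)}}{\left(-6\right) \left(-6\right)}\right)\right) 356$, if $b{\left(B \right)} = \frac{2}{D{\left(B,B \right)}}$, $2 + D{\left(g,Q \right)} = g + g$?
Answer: $\frac{238059425}{6426} \approx 37046.0$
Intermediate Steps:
$D{\left(g,Q \right)} = -2 + 2 g$ ($D{\left(g,Q \right)} = -2 + \left(g + g\right) = -2 + 2 g$)
$b{\left(B \right)} = \frac{2}{-2 + 2 B}$
$\left(106 + \left(\frac{230}{-119} + \frac{b{\left(-5 \right)}}{\left(-6\right) \left(-6\right)}\right)\right) 356 = \left(106 + \left(\frac{230}{-119} + \frac{1}{\left(-1 - 5\right) \left(\left(-6\right) \left(-6\right)\right)}\right)\right) 356 = \left(106 + \left(230 \left(- \frac{1}{119}\right) + \frac{1}{\left(-6\right) 36}\right)\right) 356 = \left(106 - \frac{49799}{25704}\right) 356 = \frac{2674825}{25704} \cdot 356 = \frac{238059425}{6426}$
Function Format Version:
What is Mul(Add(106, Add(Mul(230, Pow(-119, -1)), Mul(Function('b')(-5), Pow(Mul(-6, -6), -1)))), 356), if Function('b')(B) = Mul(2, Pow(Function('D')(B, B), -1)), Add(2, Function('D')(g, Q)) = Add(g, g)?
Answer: Rational(238059425, 6426) ≈ 37046.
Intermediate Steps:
Function('D')(g, Q) = Add(-2, Mul(2, g)) (Function('D')(g, Q) = Add(-2, Add(g, g)) = Add(-2, Mul(2, g)))
Function('b')(B) = Mul(2, Pow(Add(-2, Mul(2, B)), -1))
Mul(Add(106, Add(Mul(230, Pow(-119, -1)), Mul(Function('b')(-5), Pow(Mul(-6, -6), -1)))), 356) = Mul(Add(106, Add(Mul(230, Pow(-119, -1)), Mul(Pow(Add(-1, -5), -1), Pow(Mul(-6, -6), -1)))), 356) = Mul(Add(106, Add(Mul(230, Rational(-1, 119)), Mul(Pow(-6, -1), Pow(36, -1)))), 356) = Mul(Add(106, Add(Rational(-230, 119), Mul(Rational(-1, 6), Rational(1, 36)))), 356) = Mul(Add(106, Add(Rational(-230, 119), Rational(-1, 216))), 356) = Mul(Add(106, Rational(-49799, 25704)), 356) = Mul(Rational(2674825, 25704), 356) = Rational(238059425, 6426)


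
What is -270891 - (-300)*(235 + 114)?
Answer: -166191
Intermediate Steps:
-270891 - (-300)*(235 + 114) = -270891 - (-300)*349 = -270891 - 1*(-104700) = -270891 + 104700 = -166191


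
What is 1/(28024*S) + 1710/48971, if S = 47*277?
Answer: 623884068731/17866797854776 ≈ 0.034919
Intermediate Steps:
S = 13019
1/(28024*S) + 1710/48971 = 1/(28024*13019) + 1710/48971 = (1/28024)*(1/13019) + 1710*(1/48971) = 1/364844456 + 1710/48971 = 623884068731/17866797854776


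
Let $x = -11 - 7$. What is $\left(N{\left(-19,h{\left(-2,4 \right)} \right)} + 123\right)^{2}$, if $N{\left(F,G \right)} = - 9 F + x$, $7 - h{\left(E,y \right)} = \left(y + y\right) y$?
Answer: $76176$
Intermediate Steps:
$x = -18$ ($x = -11 - 7 = -18$)
$h{\left(E,y \right)} = 7 - 2 y^{2}$ ($h{\left(E,y \right)} = 7 - \left(y + y\right) y = 7 - 2 y y = 7 - 2 y^{2}$)
$N{\left(F,G \right)} = -18 - 9 F$ ($N{\left(F,G \right)} = - 9 F - 18 = -18 - 9 F$)
$\left(N{\left(-19,h{\left(-2,4 \right)} \right)} + 123\right)^{2} = \left(\left(-18 - -171\right) + 123\right)^{2} = \left(\left(-18 + 171\right) + 123\right)^{2} = \left(153 + 123\right)^{2} = 276^{2} = 76176$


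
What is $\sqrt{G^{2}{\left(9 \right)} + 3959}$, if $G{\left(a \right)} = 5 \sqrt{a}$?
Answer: $2 \sqrt{1046} \approx 64.684$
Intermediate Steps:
$\sqrt{G^{2}{\left(9 \right)} + 3959} = \sqrt{\left(5 \sqrt{9}\right)^{2} + 3959} = \sqrt{\left(5 \cdot 3\right)^{2} + 3959} = \sqrt{15^{2} + 3959} = \sqrt{225 + 3959} = \sqrt{4184} = 2 \sqrt{1046}$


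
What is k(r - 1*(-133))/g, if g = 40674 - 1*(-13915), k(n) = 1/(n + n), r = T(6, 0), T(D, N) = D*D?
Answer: 1/18451082 ≈ 5.4197e-8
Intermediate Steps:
T(D, N) = D²
r = 36 (r = 6² = 36)
k(n) = 1/(2*n)
g = 54589 (g = 40674 + 13915 = 54589)
k(r - 1*(-133))/g = (1/(2*(36 - 1*(-133))))/54589 = (1/(2*(36 + 133)))*(1/54589) = ((½)/169)*(1/54589) = ((½)*(1/169))*(1/54589) = (1/338)*(1/54589) = 1/18451082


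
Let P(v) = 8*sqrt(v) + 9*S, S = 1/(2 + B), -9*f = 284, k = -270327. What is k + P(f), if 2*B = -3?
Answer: -270309 + 16*I*sqrt(71)/3 ≈ -2.7031e+5 + 44.939*I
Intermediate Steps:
f = -284/9 (f = -1/9*284 = -284/9 ≈ -31.556)
B = -3/2 (B = (1/2)*(-3) = -3/2 ≈ -1.5000)
S = 2 (S = 1/(2 - 3/2) = 1/(1/2) = 2)
P(v) = 18 + 8*sqrt(v) (P(v) = 8*sqrt(v) + 9*2 = 8*sqrt(v) + 18 = 18 + 8*sqrt(v))
k + P(f) = -270327 + (18 + 8*sqrt(-284/9)) = -270327 + (18 + 8*(2*I*sqrt(71)/3)) = -270327 + (18 + 16*I*sqrt(71)/3) = -270309 + 16*I*sqrt(71)/3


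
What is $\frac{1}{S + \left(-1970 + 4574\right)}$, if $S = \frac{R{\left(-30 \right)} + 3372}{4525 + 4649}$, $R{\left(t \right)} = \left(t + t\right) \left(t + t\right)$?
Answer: $\frac{1529}{3982678} \approx 0.00038391$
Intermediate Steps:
$R{\left(t \right)} = 4 t^{2}$ ($R{\left(t \right)} = 2 t 2 t = 4 t^{2}$)
$S = \frac{1162}{1529}$ ($S = \frac{4 \left(-30\right)^{2} + 3372}{4525 + 4649} = \frac{4 \cdot 900 + 3372}{9174} = \left(3600 + 3372\right) \frac{1}{9174} = 6972 \cdot \frac{1}{9174} = \frac{1162}{1529} \approx 0.75997$)
$\frac{1}{S + \left(-1970 + 4574\right)} = \frac{1}{\frac{1162}{1529} + \left(-1970 + 4574\right)} = \frac{1}{\frac{1162}{1529} + 2604} = \frac{1}{\frac{3982678}{1529}} = \frac{1529}{3982678}$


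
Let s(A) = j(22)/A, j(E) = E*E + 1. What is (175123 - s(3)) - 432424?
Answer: -772388/3 ≈ -2.5746e+5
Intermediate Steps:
j(E) = 1 + E² (j(E) = E² + 1 = 1 + E²)
s(A) = 485/A (s(A) = (1 + 22²)/A = (1 + 484)/A = 485/A)
(175123 - s(3)) - 432424 = (175123 - 485/3) - 432424 = 524884/3 - 432424 = -772388/3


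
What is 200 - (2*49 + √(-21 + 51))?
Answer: 102 - √30 ≈ 96.523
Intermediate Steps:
200 - (2*49 + √(-21 + 51)) = 200 - (98 + √30) = 200 + (-98 - √30) = 102 - √30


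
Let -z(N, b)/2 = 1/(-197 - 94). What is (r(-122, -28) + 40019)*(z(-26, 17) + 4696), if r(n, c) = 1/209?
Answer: 11429685568936/60819 ≈ 1.8793e+8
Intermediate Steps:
r(n, c) = 1/209
z(N, b) = 2/291 (z(N, b) = -2/(-197 - 94) = -2/(-291) = -2*(-1/291) = 2/291)
(r(-122, -28) + 40019)*(z(-26, 17) + 4696) = (1/209 + 40019)*(2/291 + 4696) = (8363972/209)*(1366538/291) = 11429685568936/60819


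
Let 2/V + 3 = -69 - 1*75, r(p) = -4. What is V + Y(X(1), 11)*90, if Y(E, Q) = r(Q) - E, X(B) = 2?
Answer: -79382/147 ≈ -540.01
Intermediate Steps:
V = -2/147 (V = 2/(-3 + (-69 - 1*75)) = 2/(-3 + (-69 - 75)) = 2/(-3 - 144) = 2/(-147) = 2*(-1/147) = -2/147 ≈ -0.013605)
Y(E, Q) = -4 - E
V + Y(X(1), 11)*90 = -2/147 + (-4 - 1*2)*90 = -2/147 + (-4 - 2)*90 = -2/147 - 6*90 = -2/147 - 540 = -79382/147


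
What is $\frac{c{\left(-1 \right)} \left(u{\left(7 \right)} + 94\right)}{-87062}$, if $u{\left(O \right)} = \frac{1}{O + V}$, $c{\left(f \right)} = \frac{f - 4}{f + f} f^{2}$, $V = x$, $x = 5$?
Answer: $- \frac{5645}{2089488} \approx -0.0027016$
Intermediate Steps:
$V = 5$
$c{\left(f \right)} = \frac{f \left(-4 + f\right)}{2}$ ($c{\left(f \right)} = \frac{-4 + f}{2 f} f^{2} = \frac{f \left(-4 + f\right)}{2}$)
$u{\left(O \right)} = \frac{1}{5 + O}$ ($u{\left(O \right)} = \frac{1}{O + 5} = \frac{1}{5 + O}$)
$\frac{c{\left(-1 \right)} \left(u{\left(7 \right)} + 94\right)}{-87062} = \frac{\frac{1}{2} \left(-1\right) \left(-4 - 1\right) \left(\frac{1}{5 + 7} + 94\right)}{-87062} = \frac{1}{2} \left(-1\right) \left(-5\right) \left(\frac{1}{12} + 94\right) \left(- \frac{1}{87062}\right) = \frac{5 \left(\frac{1}{12} + 94\right)}{2} \left(- \frac{1}{87062}\right) = \frac{5}{2} \cdot \frac{1129}{12} \left(- \frac{1}{87062}\right) = \frac{5645}{24} \left(- \frac{1}{87062}\right) = - \frac{5645}{2089488}$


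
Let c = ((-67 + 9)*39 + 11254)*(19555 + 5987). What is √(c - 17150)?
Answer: √229656514 ≈ 15154.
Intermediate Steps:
c = 229673664 (c = (-58*39 + 11254)*25542 = (-2262 + 11254)*25542 = 8992*25542 = 229673664)
√(c - 17150) = √(229673664 - 17150) = √229656514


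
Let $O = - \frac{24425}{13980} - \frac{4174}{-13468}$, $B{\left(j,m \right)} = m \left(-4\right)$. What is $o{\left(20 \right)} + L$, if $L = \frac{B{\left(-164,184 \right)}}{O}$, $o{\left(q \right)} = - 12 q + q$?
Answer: $\frac{3952163972}{13530169} \approx 292.1$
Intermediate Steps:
$B{\left(j,m \right)} = - 4 m$
$o{\left(q \right)} = - 11 q$
$O = - \frac{13530169}{9414132}$ ($O = \left(-24425\right) \frac{1}{13980} - - \frac{2087}{6734} = - \frac{4885}{2796} + \frac{2087}{6734} = - \frac{13530169}{9414132} \approx -1.4372$)
$L = \frac{6928801152}{13530169}$ ($L = \frac{\left(-4\right) 184}{- \frac{13530169}{9414132}} = \left(-736\right) \left(- \frac{9414132}{13530169}\right) = \frac{6928801152}{13530169} \approx 512.1$)
$o{\left(20 \right)} + L = \left(-11\right) 20 + \frac{6928801152}{13530169} = -220 + \frac{6928801152}{13530169} = \frac{3952163972}{13530169}$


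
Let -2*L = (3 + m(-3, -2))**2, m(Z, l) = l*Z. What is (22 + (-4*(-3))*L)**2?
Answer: 215296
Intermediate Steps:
m(Z, l) = Z*l
L = -81/2 (L = -(3 - 3*(-2))**2/2 = -(3 + 6)**2/2 = -1/2*9**2 = -1/2*81 = -81/2 ≈ -40.500)
(22 + (-4*(-3))*L)**2 = (22 - 4*(-3)*(-81/2))**2 = (22 + 12*(-81/2))**2 = (22 - 486)**2 = (-464)**2 = 215296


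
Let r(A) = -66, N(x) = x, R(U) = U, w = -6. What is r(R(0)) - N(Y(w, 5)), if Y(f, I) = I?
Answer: -71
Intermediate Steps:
r(R(0)) - N(Y(w, 5)) = -66 - 1*5 = -66 - 5 = -71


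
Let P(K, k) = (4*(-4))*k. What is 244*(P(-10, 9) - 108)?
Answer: -61488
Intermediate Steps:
P(K, k) = -16*k
244*(P(-10, 9) - 108) = 244*(-16*9 - 108) = 244*(-144 - 108) = 244*(-252) = -61488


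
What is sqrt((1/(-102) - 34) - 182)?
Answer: I*sqrt(2247366)/102 ≈ 14.697*I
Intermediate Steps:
sqrt((1/(-102) - 34) - 182) = sqrt((-1/102 - 34) - 182) = sqrt(-3469/102 - 182) = sqrt(-22033/102) = I*sqrt(2247366)/102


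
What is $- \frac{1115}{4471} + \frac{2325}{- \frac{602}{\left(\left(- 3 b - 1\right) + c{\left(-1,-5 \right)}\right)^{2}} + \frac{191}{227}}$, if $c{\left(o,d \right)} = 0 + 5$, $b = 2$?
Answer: $- \frac{959024545}{60756419} \approx -15.785$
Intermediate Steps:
$c{\left(o,d \right)} = 5$
$- \frac{1115}{4471} + \frac{2325}{- \frac{602}{\left(\left(- 3 b - 1\right) + c{\left(-1,-5 \right)}\right)^{2}} + \frac{191}{227}} = - \frac{1115}{4471} + \frac{2325}{- \frac{602}{\left(\left(\left(-3\right) 2 - 1\right) + 5\right)^{2}} + \frac{191}{227}} = \left(-1115\right) \frac{1}{4471} + \frac{2325}{- \frac{602}{\left(\left(-6 - 1\right) + 5\right)^{2}} + 191 \cdot \frac{1}{227}} = - \frac{1115}{4471} + \frac{2325}{- \frac{602}{\left(-7 + 5\right)^{2}} + \frac{191}{227}} = - \frac{1115}{4471} + \frac{2325}{- \frac{602}{\left(-2\right)^{2}} + \frac{191}{227}} = - \frac{1115}{4471} + \frac{2325}{- \frac{602}{4} + \frac{191}{227}} = - \frac{1115}{4471} + \frac{2325}{\left(-602\right) \frac{1}{4} + \frac{191}{227}} = - \frac{1115}{4471} + \frac{2325}{- \frac{301}{2} + \frac{191}{227}} = - \frac{1115}{4471} + \frac{2325}{- \frac{67945}{454}} = - \frac{1115}{4471} + 2325 \left(- \frac{454}{67945}\right) = - \frac{1115}{4471} - \frac{211110}{13589} = - \frac{959024545}{60756419}$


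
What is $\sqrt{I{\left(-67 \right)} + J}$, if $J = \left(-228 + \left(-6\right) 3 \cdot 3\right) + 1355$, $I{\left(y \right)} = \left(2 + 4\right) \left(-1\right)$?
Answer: $\sqrt{1067} \approx 32.665$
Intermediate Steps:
$I{\left(y \right)} = -6$ ($I{\left(y \right)} = 6 \left(-1\right) = -6$)
$J = 1073$ ($J = \left(-228 - 54\right) + 1355 = -282 + 1355 = 1073$)
$\sqrt{I{\left(-67 \right)} + J} = \sqrt{-6 + 1073} = \sqrt{1067}$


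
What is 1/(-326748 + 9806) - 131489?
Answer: -41674386639/316942 ≈ -1.3149e+5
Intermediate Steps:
1/(-326748 + 9806) - 131489 = 1/(-316942) - 131489 = -1/316942 - 131489 = -41674386639/316942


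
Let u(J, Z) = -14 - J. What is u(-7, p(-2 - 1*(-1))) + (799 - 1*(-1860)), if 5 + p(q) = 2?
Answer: 2652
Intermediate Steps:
p(q) = -3 (p(q) = -5 + 2 = -3)
u(-7, p(-2 - 1*(-1))) + (799 - 1*(-1860)) = (-14 - 1*(-7)) + (799 - 1*(-1860)) = (-14 + 7) + (799 + 1860) = -7 + 2659 = 2652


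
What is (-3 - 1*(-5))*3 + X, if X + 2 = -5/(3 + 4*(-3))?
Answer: 41/9 ≈ 4.5556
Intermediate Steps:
X = -13/9 (X = -2 - 5/(3 + 4*(-3)) = -2 - 5/(3 - 12) = -2 - 5/(-9) = -2 - 5*(-⅑) = -2 + 5/9 = -13/9 ≈ -1.4444)
(-3 - 1*(-5))*3 + X = (-3 - 1*(-5))*3 - 13/9 = (-3 + 5)*3 - 13/9 = 2*3 - 13/9 = 6 - 13/9 = 41/9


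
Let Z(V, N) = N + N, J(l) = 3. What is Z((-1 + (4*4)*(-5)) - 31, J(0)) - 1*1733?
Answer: -1727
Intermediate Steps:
Z(V, N) = 2*N
Z((-1 + (4*4)*(-5)) - 31, J(0)) - 1*1733 = 2*3 - 1*1733 = 6 - 1733 = -1727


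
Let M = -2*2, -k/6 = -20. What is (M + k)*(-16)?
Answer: -1856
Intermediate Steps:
k = 120 (k = -6*(-20) = 120)
M = -4
(M + k)*(-16) = (-4 + 120)*(-16) = 116*(-16) = -1856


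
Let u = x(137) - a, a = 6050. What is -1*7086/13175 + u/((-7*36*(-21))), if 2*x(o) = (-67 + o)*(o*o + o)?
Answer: 2150205347/17430525 ≈ 123.36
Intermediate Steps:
x(o) = (-67 + o)*(o + o**2)/2 (x(o) = ((-67 + o)*(o*o + o))/2 = ((-67 + o)*(o**2 + o))/2 = ((-67 + o)*(o + o**2))/2 = (-67 + o)*(o + o**2)/2)
u = 655660 (u = (1/2)*137*(-67 + 137**2 - 66*137) - 1*6050 = (1/2)*137*(-67 + 18769 - 9042) - 6050 = (1/2)*137*9660 - 6050 = 661710 - 6050 = 655660)
-1*7086/13175 + u/((-7*36*(-21))) = -1*7086/13175 + 655660/((-7*36*(-21))) = -7086*1/13175 + 655660/((-252*(-21))) = -7086/13175 + 655660/5292 = -7086/13175 + 655660*(1/5292) = -7086/13175 + 163915/1323 = 2150205347/17430525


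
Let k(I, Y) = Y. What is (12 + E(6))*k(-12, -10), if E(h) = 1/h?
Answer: -365/3 ≈ -121.67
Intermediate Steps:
(12 + E(6))*k(-12, -10) = (12 + 1/6)*(-10) = (73/6)*(-10) = -365/3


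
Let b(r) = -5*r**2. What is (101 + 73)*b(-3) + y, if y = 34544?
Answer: 26714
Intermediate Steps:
(101 + 73)*b(-3) + y = (101 + 73)*(-5*(-3)**2) + 34544 = 174*(-5*9) + 34544 = 174*(-45) + 34544 = -7830 + 34544 = 26714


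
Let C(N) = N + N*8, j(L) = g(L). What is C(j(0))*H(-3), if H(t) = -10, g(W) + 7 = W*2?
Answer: 630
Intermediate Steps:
g(W) = -7 + 2*W (g(W) = -7 + W*2 = -7 + 2*W)
j(L) = -7 + 2*L
C(N) = 9*N (C(N) = N + 8*N = 9*N)
C(j(0))*H(-3) = (9*(-7 + 2*0))*(-10) = (9*(-7 + 0))*(-10) = (9*(-7))*(-10) = -63*(-10) = 630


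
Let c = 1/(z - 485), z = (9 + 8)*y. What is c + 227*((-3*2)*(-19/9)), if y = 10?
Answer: 905729/315 ≈ 2875.3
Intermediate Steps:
z = 170 (z = (9 + 8)*10 = 17*10 = 170)
c = -1/315 (c = 1/(170 - 485) = 1/(-315) = -1/315 ≈ -0.0031746)
c + 227*((-3*2)*(-19/9)) = -1/315 + 227*((-3*2)*(-19/9)) = -1/315 + 227*(-(-114)/9) = -1/315 + 227*(-6*(-19/9)) = -1/315 + 227*(38/3) = -1/315 + 8626/3 = 905729/315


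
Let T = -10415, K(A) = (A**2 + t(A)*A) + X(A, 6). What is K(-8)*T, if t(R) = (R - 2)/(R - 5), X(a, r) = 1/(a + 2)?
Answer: -46857085/78 ≈ -6.0073e+5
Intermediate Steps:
X(a, r) = 1/(2 + a)
t(R) = (-2 + R)/(-5 + R)
K(A) = A**2 + 1/(2 + A) + A*(-2 + A)/(-5 + A) (K(A) = (A**2 + ((-2 + A)/(-5 + A))*A) + 1/(2 + A) = (A**2 + A*(-2 + A)/(-5 + A)) + 1/(2 + A) = A**2 + 1/(2 + A) + A*(-2 + A)/(-5 + A))
K(-8)*T = ((-5 + (-8)**4 - 10*(-8)**2 - 3*(-8) - 2*(-8)**3)/(-10 + (-8)**2 - 3*(-8)))*(-10415) = ((-5 + 4096 - 10*64 + 24 - 2*(-512))/(-10 + 64 + 24))*(-10415) = ((-5 + 4096 - 640 + 24 + 1024)/78)*(-10415) = ((1/78)*4499)*(-10415) = (4499/78)*(-10415) = -46857085/78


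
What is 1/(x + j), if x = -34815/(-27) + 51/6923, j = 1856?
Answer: 62307/195983666 ≈ 0.00031792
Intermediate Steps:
x = 80341874/62307 (x = -34815*(-1/27) + 51*(1/6923) = 11605/9 + 51/6923 = 80341874/62307 ≈ 1289.5)
1/(x + j) = 1/(80341874/62307 + 1856) = 1/(195983666/62307) = 62307/195983666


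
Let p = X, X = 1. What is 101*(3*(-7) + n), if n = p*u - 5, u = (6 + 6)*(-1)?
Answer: -3838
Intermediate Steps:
p = 1
u = -12 (u = 12*(-1) = -12)
n = -17 (n = 1*(-12) - 5 = -12 - 5 = -17)
101*(3*(-7) + n) = 101*(3*(-7) - 17) = 101*(-21 - 17) = 101*(-38) = -3838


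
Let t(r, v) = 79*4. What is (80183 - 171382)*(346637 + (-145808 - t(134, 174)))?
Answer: -18286585087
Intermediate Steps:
t(r, v) = 316
(80183 - 171382)*(346637 + (-145808 - t(134, 174))) = (80183 - 171382)*(346637 + (-145808 - 1*316)) = -91199*(346637 + (-145808 - 316)) = -91199*(346637 - 146124) = -91199*200513 = -18286585087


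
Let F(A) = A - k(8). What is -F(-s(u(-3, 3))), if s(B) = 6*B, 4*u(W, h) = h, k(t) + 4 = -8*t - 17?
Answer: -161/2 ≈ -80.500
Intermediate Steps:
k(t) = -21 - 8*t (k(t) = -4 + (-8*t - 17) = -4 + (-17 - 8*t) = -21 - 8*t)
u(W, h) = h/4
F(A) = 85 + A (F(A) = A - (-21 - 8*8) = A - (-21 - 64) = A - 1*(-85) = A + 85 = 85 + A)
-F(-s(u(-3, 3))) = -(85 - 6*(¼)*3) = -(85 - 6*3/4) = -(85 - 1*9/2) = -(85 - 9/2) = -1*161/2 = -161/2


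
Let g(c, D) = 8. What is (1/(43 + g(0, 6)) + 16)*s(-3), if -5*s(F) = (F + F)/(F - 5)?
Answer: -817/340 ≈ -2.4029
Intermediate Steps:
s(F) = -2*F/(5*(-5 + F)) (s(F) = -(F + F)/(5*(F - 5)) = -2*F/(5*(-5 + F)))
(1/(43 + g(0, 6)) + 16)*s(-3) = (1/(43 + 8) + 16)*(-2*(-3)/(-25 + 5*(-3))) = (1/51 + 16)*(-2*(-3)/(-25 - 15)) = (1/51 + 16)*(-2*(-3)/(-40)) = 817*(-2*(-3)*(-1/40))/51 = (817/51)*(-3/20) = -817/340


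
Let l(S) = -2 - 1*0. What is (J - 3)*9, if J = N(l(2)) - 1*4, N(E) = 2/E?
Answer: -72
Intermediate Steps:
l(S) = -2 (l(S) = -2 + 0 = -2)
J = -5 (J = 2/(-2) - 1*4 = 2*(-½) - 4 = -1 - 4 = -5)
(J - 3)*9 = (-5 - 3)*9 = -8*9 = -72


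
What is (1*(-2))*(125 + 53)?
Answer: -356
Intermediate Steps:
(1*(-2))*(125 + 53) = -2*178 = -356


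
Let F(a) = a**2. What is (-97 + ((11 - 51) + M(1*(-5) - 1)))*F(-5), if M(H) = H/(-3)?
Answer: -3375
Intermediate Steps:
M(H) = -H/3 (M(H) = H*(-1/3) = -H/3)
(-97 + ((11 - 51) + M(1*(-5) - 1)))*F(-5) = (-97 + ((11 - 51) - (1*(-5) - 1)/3))*(-5)**2 = (-97 + (-40 - (-5 - 1)/3))*25 = (-97 + (-40 - 1/3*(-6)))*25 = (-97 + (-40 + 2))*25 = (-97 - 38)*25 = -135*25 = -3375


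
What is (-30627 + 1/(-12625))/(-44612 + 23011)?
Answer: 386665876/272712625 ≈ 1.4179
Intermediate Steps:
(-30627 + 1/(-12625))/(-44612 + 23011) = (-30627 - 1/12625)/(-21601) = -386665876/12625*(-1/21601) = 386665876/272712625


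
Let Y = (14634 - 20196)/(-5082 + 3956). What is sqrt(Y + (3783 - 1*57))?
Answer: 3*sqrt(131399133)/563 ≈ 61.081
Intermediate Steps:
Y = 2781/563 (Y = -5562/(-1126) = -5562*(-1/1126) = 2781/563 ≈ 4.9396)
sqrt(Y + (3783 - 1*57)) = sqrt(2781/563 + (3783 - 1*57)) = sqrt(2781/563 + (3783 - 57)) = sqrt(2781/563 + 3726) = sqrt(2100519/563) = 3*sqrt(131399133)/563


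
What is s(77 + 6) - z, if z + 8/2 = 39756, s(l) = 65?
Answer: -39687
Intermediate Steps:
z = 39752 (z = -4 + 39756 = 39752)
s(77 + 6) - z = 65 - 1*39752 = 65 - 39752 = -39687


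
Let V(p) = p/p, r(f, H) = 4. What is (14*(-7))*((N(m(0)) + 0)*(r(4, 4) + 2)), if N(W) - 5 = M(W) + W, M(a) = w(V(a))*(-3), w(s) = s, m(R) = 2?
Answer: -2352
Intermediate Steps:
V(p) = 1
M(a) = -3 (M(a) = 1*(-3) = -3)
N(W) = 2 + W (N(W) = 5 + (-3 + W) = 2 + W)
(14*(-7))*((N(m(0)) + 0)*(r(4, 4) + 2)) = (14*(-7))*(((2 + 2) + 0)*(4 + 2)) = -98*(4 + 0)*6 = -392*6 = -98*24 = -2352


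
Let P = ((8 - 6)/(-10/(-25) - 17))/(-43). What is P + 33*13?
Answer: 1531111/3569 ≈ 429.00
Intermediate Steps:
P = 10/3569 (P = (2/(-10*(-1/25) - 17))*(-1/43) = (2/(⅖ - 17))*(-1/43) = (2/(-83/5))*(-1/43) = (2*(-5/83))*(-1/43) = -10/83*(-1/43) = 10/3569 ≈ 0.0028019)
P + 33*13 = 10/3569 + 33*13 = 10/3569 + 429 = 1531111/3569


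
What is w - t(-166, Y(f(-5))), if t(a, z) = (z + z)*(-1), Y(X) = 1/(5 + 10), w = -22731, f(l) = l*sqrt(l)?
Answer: -340963/15 ≈ -22731.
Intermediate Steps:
f(l) = l**(3/2)
Y(X) = 1/15
t(a, z) = -2*z (t(a, z) = (2*z)*(-1) = -2*z)
w - t(-166, Y(f(-5))) = -22731 - (-2)/15 = -22731 - 1*(-2/15) = -22731 + 2/15 = -340963/15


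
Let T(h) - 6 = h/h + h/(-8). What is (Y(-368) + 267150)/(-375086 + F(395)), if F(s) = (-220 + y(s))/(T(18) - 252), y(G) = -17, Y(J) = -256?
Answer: -131979083/185479553 ≈ -0.71156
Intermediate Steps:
T(h) = 7 - h/8 (T(h) = 6 + (h/h + h/(-8)) = 6 + (1 + h*(-⅛)) = 6 + (1 - h/8) = 7 - h/8)
F(s) = 948/989 (F(s) = (-220 - 17)/((7 - ⅛*18) - 252) = -237/((7 - 9/4) - 252) = -237/(19/4 - 252) = -237/(-989/4) = -237*(-4/989) = 948/989)
(Y(-368) + 267150)/(-375086 + F(395)) = (-256 + 267150)/(-375086 + 948/989) = 266894/(-370959106/989) = 266894*(-989/370959106) = -131979083/185479553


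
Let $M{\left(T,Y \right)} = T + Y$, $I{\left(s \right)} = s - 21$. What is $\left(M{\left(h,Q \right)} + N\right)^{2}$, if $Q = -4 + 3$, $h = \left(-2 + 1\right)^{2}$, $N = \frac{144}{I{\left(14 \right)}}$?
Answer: $\frac{20736}{49} \approx 423.18$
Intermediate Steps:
$I{\left(s \right)} = -21 + s$
$N = - \frac{144}{7}$ ($N = \frac{144}{-21 + 14} = \frac{144}{-7} = 144 \left(- \frac{1}{7}\right) = - \frac{144}{7} \approx -20.571$)
$h = 1$ ($h = \left(-1\right)^{2} = 1$)
$Q = -1$
$\left(M{\left(h,Q \right)} + N\right)^{2} = \left(\left(1 - 1\right) - \frac{144}{7}\right)^{2} = \left(0 - \frac{144}{7}\right)^{2} = \left(- \frac{144}{7}\right)^{2} = \frac{20736}{49}$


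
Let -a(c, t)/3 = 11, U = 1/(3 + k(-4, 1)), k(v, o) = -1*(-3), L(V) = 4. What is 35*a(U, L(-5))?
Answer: -1155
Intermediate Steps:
k(v, o) = 3
U = ⅙ (U = 1/(3 + 3) = 1/6 = ⅙ ≈ 0.16667)
a(c, t) = -33 (a(c, t) = -3*11 = -33)
35*a(U, L(-5)) = 35*(-33) = -1155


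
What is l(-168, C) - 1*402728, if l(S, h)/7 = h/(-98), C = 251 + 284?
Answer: -5638727/14 ≈ -4.0277e+5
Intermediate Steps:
C = 535
l(S, h) = -h/14 (l(S, h) = 7*(h/(-98)) = 7*(h*(-1/98)) = 7*(-h/98) = -h/14)
l(-168, C) - 1*402728 = -1/14*535 - 1*402728 = -535/14 - 402728 = -5638727/14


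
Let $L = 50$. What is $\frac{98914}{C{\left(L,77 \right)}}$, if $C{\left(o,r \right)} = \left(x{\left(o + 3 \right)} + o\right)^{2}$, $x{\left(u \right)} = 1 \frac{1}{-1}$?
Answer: $\frac{98914}{2401} \approx 41.197$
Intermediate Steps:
$x{\left(u \right)} = -1$ ($x{\left(u \right)} = 1 \left(-1\right) = -1$)
$C{\left(o,r \right)} = \left(-1 + o\right)^{2}$
$\frac{98914}{C{\left(L,77 \right)}} = \frac{98914}{\left(-1 + 50\right)^{2}} = \frac{98914}{49^{2}} = \frac{98914}{2401}$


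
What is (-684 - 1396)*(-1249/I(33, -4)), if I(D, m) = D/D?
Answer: 2597920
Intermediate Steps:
I(D, m) = 1
(-684 - 1396)*(-1249/I(33, -4)) = (-684 - 1396)*(-1249/1) = -(-2597920) = -2080*(-1249) = 2597920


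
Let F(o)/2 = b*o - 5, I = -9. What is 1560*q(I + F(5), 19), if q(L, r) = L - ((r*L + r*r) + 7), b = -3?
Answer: 801840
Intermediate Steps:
F(o) = -10 - 6*o (F(o) = 2*(-3*o - 5) = 2*(-5 - 3*o) = -10 - 6*o)
q(L, r) = -7 + L - r**2 - L*r (q(L, r) = L - ((L*r + r**2) + 7) = L - ((r**2 + L*r) + 7) = L - (7 + r**2 + L*r) = L + (-7 - r**2 - L*r) = -7 + L - r**2 - L*r)
1560*q(I + F(5), 19) = 1560*(-7 + (-9 + (-10 - 6*5)) - 1*19**2 - 1*(-9 + (-10 - 6*5))*19) = 1560*(-7 + (-9 + (-10 - 30)) - 1*361 - 1*(-9 + (-10 - 30))*19) = 1560*(-7 + (-9 - 40) - 361 - 1*(-9 - 40)*19) = 1560*(-7 - 49 - 361 - 1*(-49)*19) = 1560*(-7 - 49 - 361 + 931) = 1560*514 = 801840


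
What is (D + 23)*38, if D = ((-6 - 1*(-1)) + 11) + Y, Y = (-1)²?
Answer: 1140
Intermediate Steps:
Y = 1
D = 7 (D = ((-6 - 1*(-1)) + 11) + 1 = ((-6 + 1) + 11) + 1 = (-5 + 11) + 1 = 6 + 1 = 7)
(D + 23)*38 = (7 + 23)*38 = 30*38 = 1140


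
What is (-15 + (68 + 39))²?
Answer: 8464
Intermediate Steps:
(-15 + (68 + 39))² = (-15 + 107)² = 92² = 8464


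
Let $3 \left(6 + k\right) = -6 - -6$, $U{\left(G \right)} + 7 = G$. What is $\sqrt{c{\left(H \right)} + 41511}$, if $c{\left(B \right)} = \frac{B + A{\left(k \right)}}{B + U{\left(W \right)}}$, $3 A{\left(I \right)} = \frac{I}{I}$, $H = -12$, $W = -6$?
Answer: $\frac{4 \sqrt{583755}}{15} \approx 203.74$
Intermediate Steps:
$U{\left(G \right)} = -7 + G$
$k = -6$ ($k = -6 + \frac{-6 - -6}{3} = -6 + \frac{-6 + 6}{3} = -6 + \frac{1}{3} \cdot 0 = -6 + 0 = -6$)
$A{\left(I \right)} = \frac{1}{3}$ ($A{\left(I \right)} = \frac{I \frac{1}{I}}{3} = \frac{1}{3} \cdot 1 = \frac{1}{3}$)
$c{\left(B \right)} = \frac{\frac{1}{3} + B}{-13 + B}$ ($c{\left(B \right)} = \frac{B + \frac{1}{3}}{B - 13} = \frac{\frac{1}{3} + B}{B - 13} = \frac{\frac{1}{3} + B}{-13 + B}$)
$\sqrt{c{\left(H \right)} + 41511} = \sqrt{\frac{\frac{1}{3} - 12}{-13 - 12} + 41511} = \sqrt{\frac{1}{-25} \left(- \frac{35}{3}\right) + 41511} = \sqrt{\left(- \frac{1}{25}\right) \left(- \frac{35}{3}\right) + 41511} = \sqrt{\frac{7}{15} + 41511} = \sqrt{\frac{622672}{15}} = \frac{4 \sqrt{583755}}{15}$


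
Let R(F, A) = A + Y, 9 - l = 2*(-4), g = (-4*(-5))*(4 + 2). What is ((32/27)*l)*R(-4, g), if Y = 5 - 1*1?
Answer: 67456/27 ≈ 2498.4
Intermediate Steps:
Y = 4 (Y = 5 - 1 = 4)
g = 120 (g = 20*6 = 120)
l = 17 (l = 9 - 2*(-4) = 9 - 1*(-8) = 9 + 8 = 17)
R(F, A) = 4 + A (R(F, A) = A + 4 = 4 + A)
((32/27)*l)*R(-4, g) = ((32/27)*17)*(4 + 120) = ((32*(1/27))*17)*124 = ((32/27)*17)*124 = (544/27)*124 = 67456/27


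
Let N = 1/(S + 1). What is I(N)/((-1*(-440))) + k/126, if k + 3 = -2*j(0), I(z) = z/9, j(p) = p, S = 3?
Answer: -2633/110880 ≈ -0.023746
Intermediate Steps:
N = ¼ (N = 1/(3 + 1) = 1/4 = ¼ ≈ 0.25000)
I(z) = z/9 (I(z) = z*(⅑) = z/9)
k = -3 (k = -3 - 2*0 = -3 + 0 = -3)
I(N)/((-1*(-440))) + k/126 = ((⅑)*(¼))/((-1*(-440))) - 3/126 = (1/36)/440 - 3*1/126 = (1/36)*(1/440) - 1/42 = 1/15840 - 1/42 = -2633/110880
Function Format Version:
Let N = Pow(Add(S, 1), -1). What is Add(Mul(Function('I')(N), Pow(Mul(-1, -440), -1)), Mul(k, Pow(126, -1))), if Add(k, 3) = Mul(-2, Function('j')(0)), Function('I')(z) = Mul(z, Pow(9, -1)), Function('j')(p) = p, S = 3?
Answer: Rational(-2633, 110880) ≈ -0.023746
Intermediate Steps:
N = Rational(1, 4) (N = Pow(Add(3, 1), -1) = Pow(4, -1) = Rational(1, 4) ≈ 0.25000)
Function('I')(z) = Mul(Rational(1, 9), z) (Function('I')(z) = Mul(z, Rational(1, 9)) = Mul(Rational(1, 9), z))
k = -3 (k = Add(-3, Mul(-2, 0)) = Add(-3, 0) = -3)
Add(Mul(Function('I')(N), Pow(Mul(-1, -440), -1)), Mul(k, Pow(126, -1))) = Add(Mul(Mul(Rational(1, 9), Rational(1, 4)), Pow(Mul(-1, -440), -1)), Mul(-3, Pow(126, -1))) = Add(Mul(Rational(1, 36), Pow(440, -1)), Mul(-3, Rational(1, 126))) = Add(Mul(Rational(1, 36), Rational(1, 440)), Rational(-1, 42)) = Add(Rational(1, 15840), Rational(-1, 42)) = Rational(-2633, 110880)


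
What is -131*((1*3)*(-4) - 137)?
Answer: 19519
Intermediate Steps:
-131*((1*3)*(-4) - 137) = -131*(3*(-4) - 137) = -131*(-12 - 137) = -131*(-149) = 19519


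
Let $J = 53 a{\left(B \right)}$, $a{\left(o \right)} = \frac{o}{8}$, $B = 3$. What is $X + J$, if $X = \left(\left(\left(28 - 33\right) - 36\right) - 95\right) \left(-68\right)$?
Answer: $\frac{74143}{8} \approx 9267.9$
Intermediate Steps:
$a{\left(o \right)} = \frac{o}{8}$ ($a{\left(o \right)} = o \frac{1}{8} = \frac{o}{8}$)
$J = \frac{159}{8}$ ($J = 53 \cdot \frac{1}{8} \cdot 3 = 53 \cdot \frac{3}{8} = \frac{159}{8} \approx 19.875$)
$X = 9248$ ($X = \left(\left(-5 - 36\right) - 95\right) \left(-68\right) = \left(-41 - 95\right) \left(-68\right) = \left(-136\right) \left(-68\right) = 9248$)
$X + J = 9248 + \frac{159}{8} = \frac{74143}{8}$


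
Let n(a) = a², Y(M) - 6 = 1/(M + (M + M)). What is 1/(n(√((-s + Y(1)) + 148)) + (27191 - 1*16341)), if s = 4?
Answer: 3/33001 ≈ 9.0906e-5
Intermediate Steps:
Y(M) = 6 + 1/(3*M) (Y(M) = 6 + 1/(M + (M + M)) = 6 + 1/(M + 2*M) = 6 + 1/(3*M))
1/(n(√((-s + Y(1)) + 148)) + (27191 - 1*16341)) = 1/((√((-1*4 + (6 + (⅓)/1)) + 148))² + (27191 - 1*16341)) = 1/((√((-4 + (6 + (⅓)*1)) + 148))² + (27191 - 16341)) = 1/((√((-4 + (6 + ⅓)) + 148))² + 10850) = 1/((√((-4 + 19/3) + 148))² + 10850) = 1/((√(7/3 + 148))² + 10850) = 1/((√(451/3))² + 10850) = 1/((√1353/3)² + 10850) = 1/(451/3 + 10850) = 1/(33001/3) = 3/33001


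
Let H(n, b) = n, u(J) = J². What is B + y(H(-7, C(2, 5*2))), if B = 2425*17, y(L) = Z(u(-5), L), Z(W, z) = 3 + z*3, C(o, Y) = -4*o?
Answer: 41207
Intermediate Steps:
Z(W, z) = 3 + 3*z
y(L) = 3 + 3*L
B = 41225
B + y(H(-7, C(2, 5*2))) = 41225 + (3 + 3*(-7)) = 41225 + (3 - 21) = 41225 - 18 = 41207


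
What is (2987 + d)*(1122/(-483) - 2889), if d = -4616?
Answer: 758304387/161 ≈ 4.7100e+6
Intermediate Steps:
(2987 + d)*(1122/(-483) - 2889) = (2987 - 4616)*(1122/(-483) - 2889) = -1629*(1122*(-1/483) - 2889) = -1629*(-374/161 - 2889) = -1629*(-465503/161) = 758304387/161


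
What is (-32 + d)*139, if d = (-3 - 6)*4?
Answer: -9452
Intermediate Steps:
d = -36 (d = -9*4 = -36)
(-32 + d)*139 = (-32 - 36)*139 = -68*139 = -9452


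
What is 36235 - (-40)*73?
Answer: 39155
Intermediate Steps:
36235 - (-40)*73 = 36235 - 1*(-2920) = 36235 + 2920 = 39155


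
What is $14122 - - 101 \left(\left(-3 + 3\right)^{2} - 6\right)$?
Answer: $13516$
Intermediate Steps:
$14122 - - 101 \left(\left(-3 + 3\right)^{2} - 6\right) = 14122 - - 101 \left(0^{2} - 6\right) = 14122 - - 101 \left(0 - 6\right) = 14122 - \left(-101\right) \left(-6\right) = 14122 - 606 = 13516$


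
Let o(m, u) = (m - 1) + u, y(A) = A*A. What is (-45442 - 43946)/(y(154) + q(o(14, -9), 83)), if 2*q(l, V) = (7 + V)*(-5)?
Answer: -6876/1807 ≈ -3.8052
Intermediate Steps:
y(A) = A**2
o(m, u) = -1 + m + u (o(m, u) = (-1 + m) + u = -1 + m + u)
q(l, V) = -35/2 - 5*V/2 (q(l, V) = ((7 + V)*(-5))/2 = (-35 - 5*V)/2 = -35/2 - 5*V/2)
(-45442 - 43946)/(y(154) + q(o(14, -9), 83)) = (-45442 - 43946)/(154**2 + (-35/2 - 5/2*83)) = -89388/(23716 + (-35/2 - 415/2)) = -89388/(23716 - 225) = -89388/23491 = -89388*1/23491 = -6876/1807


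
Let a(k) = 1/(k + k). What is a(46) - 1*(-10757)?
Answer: 989645/92 ≈ 10757.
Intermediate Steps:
a(k) = 1/(2*k)
a(46) - 1*(-10757) = (1/2)/46 - 1*(-10757) = (1/2)*(1/46) + 10757 = 1/92 + 10757 = 989645/92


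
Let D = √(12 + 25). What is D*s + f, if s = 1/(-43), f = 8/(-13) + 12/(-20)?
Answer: -79/65 - √37/43 ≈ -1.3568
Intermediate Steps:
D = √37 ≈ 6.0828
f = -79/65 (f = 8*(-1/13) + 12*(-1/20) = -8/13 - ⅗ = -79/65 ≈ -1.2154)
s = -1/43 ≈ -0.023256
D*s + f = √37*(-1/43) - 79/65 = -√37/43 - 79/65 = -79/65 - √37/43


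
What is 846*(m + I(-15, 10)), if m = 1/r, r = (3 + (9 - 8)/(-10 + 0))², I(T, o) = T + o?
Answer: -3472830/841 ≈ -4129.4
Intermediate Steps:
r = 841/100 (r = (3 + 1/(-10))² = (3 + 1*(-⅒))² = (3 - ⅒)² = (29/10)² = 841/100 ≈ 8.4100)
m = 100/841 (m = 1/(841/100) = 100/841 ≈ 0.11891)
846*(m + I(-15, 10)) = 846*(100/841 + (-15 + 10)) = 846*(100/841 - 5) = 846*(-4105/841) = -3472830/841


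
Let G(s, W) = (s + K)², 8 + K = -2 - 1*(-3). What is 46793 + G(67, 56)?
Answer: 50393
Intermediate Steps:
K = -7 (K = -8 + (-2 - 1*(-3)) = -8 + (-2 + 3) = -8 + 1 = -7)
G(s, W) = (-7 + s)² (G(s, W) = (s - 7)² = (-7 + s)²)
46793 + G(67, 56) = 46793 + (-7 + 67)² = 46793 + 60² = 46793 + 3600 = 50393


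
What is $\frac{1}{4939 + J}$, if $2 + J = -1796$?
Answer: $\frac{1}{3141} \approx 0.00031837$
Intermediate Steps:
$J = -1798$ ($J = -2 - 1796 = -1798$)
$\frac{1}{4939 + J} = \frac{1}{4939 - 1798} = \frac{1}{3141}$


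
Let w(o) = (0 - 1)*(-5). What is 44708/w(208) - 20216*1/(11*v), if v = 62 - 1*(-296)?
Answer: 87979512/9845 ≈ 8936.5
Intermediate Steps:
w(o) = 5 (w(o) = -1*(-5) = 5)
v = 358 (v = 62 + 296 = 358)
44708/w(208) - 20216*1/(11*v) = 44708/5 - 20216/(358*11) = 44708*(1/5) - 20216/3938 = 44708/5 - 20216*1/3938 = 44708/5 - 10108/1969 = 87979512/9845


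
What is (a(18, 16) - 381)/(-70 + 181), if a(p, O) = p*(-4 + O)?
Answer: -55/37 ≈ -1.4865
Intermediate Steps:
(a(18, 16) - 381)/(-70 + 181) = (18*(-4 + 16) - 381)/(-70 + 181) = (18*12 - 381)/111 = (216 - 381)*(1/111) = -165*1/111 = -55/37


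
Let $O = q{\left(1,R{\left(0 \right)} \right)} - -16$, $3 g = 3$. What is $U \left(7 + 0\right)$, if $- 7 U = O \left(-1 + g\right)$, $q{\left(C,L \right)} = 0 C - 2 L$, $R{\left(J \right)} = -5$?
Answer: $0$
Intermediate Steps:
$g = 1$ ($g = \frac{1}{3} \cdot 3 = 1$)
$q{\left(C,L \right)} = - 2 L$ ($q{\left(C,L \right)} = 0 - 2 L = - 2 L$)
$O = 26$ ($O = \left(-2\right) \left(-5\right) - -16 = 10 + 16 = 26$)
$U = 0$ ($U = - \frac{26 \left(-1 + 1\right)}{7} = - \frac{26 \cdot 0}{7} = \left(- \frac{1}{7}\right) 0 = 0$)
$U \left(7 + 0\right) = 0 \left(7 + 0\right) = 0 \cdot 7 = 0$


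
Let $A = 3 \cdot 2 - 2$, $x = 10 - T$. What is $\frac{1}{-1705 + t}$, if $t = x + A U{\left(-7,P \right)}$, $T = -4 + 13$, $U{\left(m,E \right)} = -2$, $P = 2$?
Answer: $- \frac{1}{1712} \approx -0.00058411$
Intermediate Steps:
$T = 9$
$x = 1$ ($x = 10 - 9 = 1$)
$A = 4$ ($A = 6 - 2 = 4$)
$t = -7$ ($t = 1 + 4 \left(-2\right) = 1 - 8 = -7$)
$\frac{1}{-1705 + t} = \frac{1}{-1705 - 7} = \frac{1}{-1712} = - \frac{1}{1712}$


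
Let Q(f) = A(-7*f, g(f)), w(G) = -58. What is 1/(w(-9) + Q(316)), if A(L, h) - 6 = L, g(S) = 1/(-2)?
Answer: -1/2264 ≈ -0.00044170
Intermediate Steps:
g(S) = -½
A(L, h) = 6 + L
Q(f) = 6 - 7*f
1/(w(-9) + Q(316)) = 1/(-58 + (6 - 7*316)) = 1/(-58 + (6 - 2212)) = 1/(-58 - 2206) = 1/(-2264) = -1/2264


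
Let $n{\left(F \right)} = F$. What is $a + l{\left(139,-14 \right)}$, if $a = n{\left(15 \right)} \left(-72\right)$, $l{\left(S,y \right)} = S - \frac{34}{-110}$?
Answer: $- \frac{51738}{55} \approx -940.69$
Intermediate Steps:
$l{\left(S,y \right)} = \frac{17}{55} + S$ ($l{\left(S,y \right)} = S - 34 \left(- \frac{1}{110}\right) = S - - \frac{17}{55} = S + \frac{17}{55} = \frac{17}{55} + S$)
$a = -1080$ ($a = 15 \left(-72\right) = -1080$)
$a + l{\left(139,-14 \right)} = -1080 + \left(\frac{17}{55} + 139\right) = -1080 + \frac{7662}{55} = - \frac{51738}{55}$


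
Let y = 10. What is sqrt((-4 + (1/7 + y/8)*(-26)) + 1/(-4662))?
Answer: 2*I*sqrt(6069665)/777 ≈ 6.3415*I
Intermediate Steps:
sqrt((-4 + (1/7 + y/8)*(-26)) + 1/(-4662)) = sqrt((-4 + (1/7 + 10/8)*(-26)) + 1/(-4662)) = sqrt((-4 + (1*(1/7) + 10*(1/8))*(-26)) - 1/4662) = sqrt((-4 + (1/7 + 5/4)*(-26)) - 1/4662) = sqrt((-4 + (39/28)*(-26)) - 1/4662) = sqrt((-4 - 507/14) - 1/4662) = sqrt(-563/14 - 1/4662) = sqrt(-93740/2331) = 2*I*sqrt(6069665)/777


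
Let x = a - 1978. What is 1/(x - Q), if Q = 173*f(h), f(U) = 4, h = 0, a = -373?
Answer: -1/3043 ≈ -0.00032862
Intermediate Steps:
x = -2351 (x = -373 - 1978 = -2351)
Q = 692 (Q = 173*4 = 692)
1/(x - Q) = 1/(-2351 - 1*692) = 1/(-2351 - 692) = 1/(-3043) = -1/3043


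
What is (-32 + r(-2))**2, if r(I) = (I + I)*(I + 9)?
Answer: 3600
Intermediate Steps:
r(I) = 2*I*(9 + I) (r(I) = (2*I)*(9 + I) = 2*I*(9 + I))
(-32 + r(-2))**2 = (-32 + 2*(-2)*(9 - 2))**2 = (-32 + 2*(-2)*7)**2 = (-32 - 28)**2 = (-60)**2 = 3600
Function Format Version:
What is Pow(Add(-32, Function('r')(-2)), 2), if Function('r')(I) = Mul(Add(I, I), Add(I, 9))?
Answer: 3600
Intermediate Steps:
Function('r')(I) = Mul(2, I, Add(9, I)) (Function('r')(I) = Mul(Mul(2, I), Add(9, I)) = Mul(2, I, Add(9, I)))
Pow(Add(-32, Function('r')(-2)), 2) = Pow(Add(-32, Mul(2, -2, Add(9, -2))), 2) = Pow(Add(-32, Mul(2, -2, 7)), 2) = Pow(Add(-32, -28), 2) = Pow(-60, 2) = 3600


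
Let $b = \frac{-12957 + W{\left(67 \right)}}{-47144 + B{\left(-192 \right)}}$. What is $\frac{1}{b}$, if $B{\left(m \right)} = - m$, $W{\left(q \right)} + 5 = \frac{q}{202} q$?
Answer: $\frac{9484304}{2613835} \approx 3.6285$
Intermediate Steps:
$W{\left(q \right)} = -5 + \frac{q^{2}}{202}$ ($W{\left(q \right)} = -5 + \frac{q}{202} q = -5 + \frac{q^{2}}{202}$)
$b = \frac{2613835}{9484304}$ ($b = \frac{-12957 - \left(5 - \frac{67^{2}}{202}\right)}{-47144 - -192} = \frac{-12957 + \left(-5 + \frac{1}{202} \cdot 4489\right)}{-47144 + 192} = \frac{-12957 + \left(-5 + \frac{4489}{202}\right)}{-46952} = \left(-12957 + \frac{3479}{202}\right) \left(- \frac{1}{46952}\right) = \left(- \frac{2613835}{202}\right) \left(- \frac{1}{46952}\right) = \frac{2613835}{9484304} \approx 0.2756$)
$\frac{1}{b} = \frac{1}{\frac{2613835}{9484304}} = \frac{9484304}{2613835}$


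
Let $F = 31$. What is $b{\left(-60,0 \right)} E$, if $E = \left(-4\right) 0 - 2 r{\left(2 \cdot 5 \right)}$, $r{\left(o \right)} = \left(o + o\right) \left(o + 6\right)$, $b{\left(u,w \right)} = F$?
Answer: $-19840$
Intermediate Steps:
$b{\left(u,w \right)} = 31$
$r{\left(o \right)} = 2 o \left(6 + o\right)$
$E = -640$ ($E = \left(-4\right) 0 - 2 \cdot 2 \cdot 2 \cdot 5 \left(6 + 2 \cdot 5\right) = 0 - 2 \cdot 2 \cdot 10 \left(6 + 10\right) = 0 - 2 \cdot 2 \cdot 10 \cdot 16 = 0 - 640 = -640$)
$b{\left(-60,0 \right)} E = 31 \left(-640\right) = -19840$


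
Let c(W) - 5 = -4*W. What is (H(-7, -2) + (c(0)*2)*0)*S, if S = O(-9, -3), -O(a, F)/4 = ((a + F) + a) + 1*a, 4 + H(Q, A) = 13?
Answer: 1080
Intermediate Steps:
c(W) = 5 - 4*W
H(Q, A) = 9 (H(Q, A) = -4 + 13 = 9)
O(a, F) = -12*a - 4*F (O(a, F) = -4*(((a + F) + a) + 1*a) = -4*(((F + a) + a) + a) = -4*((F + 2*a) + a) = -4*(F + 3*a) = -12*a - 4*F)
S = 120 (S = -12*(-9) - 4*(-3) = 108 + 12 = 120)
(H(-7, -2) + (c(0)*2)*0)*S = (9 + ((5 - 4*0)*2)*0)*120 = (9 + ((5 + 0)*2)*0)*120 = (9 + (5*2)*0)*120 = (9 + 10*0)*120 = (9 + 0)*120 = 9*120 = 1080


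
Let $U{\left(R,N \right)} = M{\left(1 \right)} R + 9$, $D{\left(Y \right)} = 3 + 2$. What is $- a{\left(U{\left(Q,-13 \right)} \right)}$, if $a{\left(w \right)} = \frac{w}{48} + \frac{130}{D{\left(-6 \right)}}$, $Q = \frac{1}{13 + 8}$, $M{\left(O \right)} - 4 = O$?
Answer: $- \frac{13201}{504} \approx -26.192$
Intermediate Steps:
$M{\left(O \right)} = 4 + O$
$Q = \frac{1}{21} \approx 0.047619$
$D{\left(Y \right)} = 5$
$U{\left(R,N \right)} = 9 + 5 R$ ($U{\left(R,N \right)} = \left(4 + 1\right) R + 9 = 5 R + 9 = 9 + 5 R$)
$a{\left(w \right)} = 26 + \frac{w}{48}$ ($a{\left(w \right)} = \frac{w}{48} + \frac{130}{5} = w \frac{1}{48} + 130 \cdot \frac{1}{5} = \frac{w}{48} + 26 = 26 + \frac{w}{48}$)
$- a{\left(U{\left(Q,-13 \right)} \right)} = - (26 + \frac{9 + 5 \cdot \frac{1}{21}}{48}) = - (26 + \frac{9 + \frac{5}{21}}{48}) = - (26 + \frac{1}{48} \cdot \frac{194}{21}) = - (26 + \frac{97}{504}) = \left(-1\right) \frac{13201}{504} = - \frac{13201}{504}$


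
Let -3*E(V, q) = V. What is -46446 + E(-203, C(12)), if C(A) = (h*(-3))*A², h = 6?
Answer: -139135/3 ≈ -46378.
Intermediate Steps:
C(A) = -18*A² (C(A) = (6*(-3))*A² = -18*A²)
E(V, q) = -V/3
-46446 + E(-203, C(12)) = -46446 - ⅓*(-203) = -46446 + 203/3 = -139135/3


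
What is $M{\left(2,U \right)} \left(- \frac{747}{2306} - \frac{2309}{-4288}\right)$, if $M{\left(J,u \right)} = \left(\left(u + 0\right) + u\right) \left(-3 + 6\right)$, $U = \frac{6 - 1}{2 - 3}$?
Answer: $- \frac{15910635}{2472032} \approx -6.4363$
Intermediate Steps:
$U = -5$ ($U = \frac{5}{-1} = 5 \left(-1\right) = -5$)
$M{\left(J,u \right)} = 6 u$ ($M{\left(J,u \right)} = \left(u + u\right) 3 = 2 u 3 = 6 u$)
$M{\left(2,U \right)} \left(- \frac{747}{2306} - \frac{2309}{-4288}\right) = 6 \left(-5\right) \left(- \frac{747}{2306} - \frac{2309}{-4288}\right) = - 30 \left(\left(-747\right) \frac{1}{2306} - - \frac{2309}{4288}\right) = - 30 \left(- \frac{747}{2306} + \frac{2309}{4288}\right) = \left(-30\right) \frac{1060709}{4944064} = - \frac{15910635}{2472032}$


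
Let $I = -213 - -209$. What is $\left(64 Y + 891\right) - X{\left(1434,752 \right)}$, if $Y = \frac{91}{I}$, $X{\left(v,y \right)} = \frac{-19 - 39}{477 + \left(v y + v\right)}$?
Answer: $- \frac{21046813}{37251} \approx -565.0$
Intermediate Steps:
$I = -4$ ($I = -213 + 209 = -4$)
$X{\left(v,y \right)} = - \frac{58}{477 + v + v y}$ ($X{\left(v,y \right)} = - \frac{58}{477 + \left(v + v y\right)} = - \frac{58}{477 + v + v y}$)
$Y = - \frac{91}{4}$ ($Y = \frac{91}{-4} = 91 \left(- \frac{1}{4}\right) = - \frac{91}{4} \approx -22.75$)
$\left(64 Y + 891\right) - X{\left(1434,752 \right)} = \left(64 \left(- \frac{91}{4}\right) + 891\right) - - \frac{58}{477 + 1434 + 1434 \cdot 752} = \left(-1456 + 891\right) - - \frac{58}{477 + 1434 + 1078368} = -565 - - \frac{58}{1080279} = -565 - \left(-58\right) \frac{1}{1080279} = -565 - - \frac{2}{37251} = -565 + \frac{2}{37251} = - \frac{21046813}{37251}$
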